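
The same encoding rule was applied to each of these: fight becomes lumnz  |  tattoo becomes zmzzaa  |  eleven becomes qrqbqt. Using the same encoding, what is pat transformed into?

The shift depends on letter class: consonant f→l is +6, but vowel i→u is +12. The rule splits by letter class: vowels +12, consonants +6.
Applying it to pat: p(cons)+6=v, a(vowel)+12=m, t(cons)+6=z.

vmz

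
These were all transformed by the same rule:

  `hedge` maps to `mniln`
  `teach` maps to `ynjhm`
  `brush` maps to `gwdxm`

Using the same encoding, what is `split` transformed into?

The shift depends on letter class: consonant h→m is +5, but vowel e→n is +9. The rule splits by letter class: vowels +9, consonants +5.
Applying it to split: s(cons)+5=x, p(cons)+5=u, l(cons)+5=q, i(vowel)+9=r, t(cons)+5=y.

xuqry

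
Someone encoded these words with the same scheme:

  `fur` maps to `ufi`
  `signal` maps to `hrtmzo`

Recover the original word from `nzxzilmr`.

macaroni

Each pair mirrors across the alphabet (f↔u, u↔f, r↔i): positions sum to 25. Letters are reflected about the middle of the alphabet (position → 25−position): Atbash.
Decoding nzxzilmr: n↔m, z↔a, x↔c, z↔a, i↔r, l↔o, m↔n, r↔i.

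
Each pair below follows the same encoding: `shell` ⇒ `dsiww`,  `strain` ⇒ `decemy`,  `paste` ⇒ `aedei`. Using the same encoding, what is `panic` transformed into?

Vowels shift forward by 4 and consonants shift forward by 11.
Applying it to panic: p(cons)+11=a, a(vowel)+4=e, n(cons)+11=y, i(vowel)+4=m, c(cons)+11=n.

aeymn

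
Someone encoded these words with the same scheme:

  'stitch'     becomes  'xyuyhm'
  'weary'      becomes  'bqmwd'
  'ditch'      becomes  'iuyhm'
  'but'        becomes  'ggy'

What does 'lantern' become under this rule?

The shift depends on letter class: consonant s→x is +5, but vowel i→u is +12. Two shifts are in play — +12 for a/e/i/o/u, +5 for every other letter.
On lantern: l(cons)+5=q, a(vowel)+12=m, n(cons)+5=s, t(cons)+5=y, e(vowel)+12=q, r(cons)+5=w, n(cons)+5=s.

qmsyqws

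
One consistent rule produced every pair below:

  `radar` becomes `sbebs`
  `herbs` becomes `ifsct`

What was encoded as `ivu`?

Compare letters: r→s is +1, a→b is +1, d→e is +1 — a constant shift. It's a constant shift of +1 (ROT1).
Reversing it on ivu: i−1=h, v−1=u, u−1=t.

hut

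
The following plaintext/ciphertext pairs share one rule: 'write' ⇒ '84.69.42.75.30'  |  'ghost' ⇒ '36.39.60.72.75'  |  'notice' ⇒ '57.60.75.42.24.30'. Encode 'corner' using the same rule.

w(#23)→84 and r(#18)→69: differences scale by 3, so n = 3·pos + 15. Each letter becomes 3×(its alphabet position, a=1..z=26) + 15.
For corner: c=3→24, o=15→60, r=18→69, n=14→57, e=5→30, r=18→69.

24.60.69.57.30.69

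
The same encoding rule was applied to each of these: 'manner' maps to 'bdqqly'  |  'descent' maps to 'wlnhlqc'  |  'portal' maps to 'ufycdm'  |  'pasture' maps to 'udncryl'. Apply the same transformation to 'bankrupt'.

m(12)→b(1) and a(0)→d(3) fit y≡15x+3 (mod 26); the inverse of 15 mod 26 is 7. Each letter's alphabet position (a=0..z=25) is mapped through 15·x+3 mod 26 — an affine cipher.
For bankrupt: b(1)→15·1+3≡18=s; a(0)→15·0+3≡3=d; n(13)→15·13+3≡16=q; k(10)→15·10+3≡23=x; r(17)→15·17+3≡24=y; u(20)→15·20+3≡17=r; p(15)→15·15+3≡20=u; t(19)→15·19+3≡2=c (all mod 26).

sdqxyruc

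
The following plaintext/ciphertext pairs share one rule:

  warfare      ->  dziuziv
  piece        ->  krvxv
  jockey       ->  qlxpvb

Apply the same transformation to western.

dvhgvim

Each pair mirrors across the alphabet (w↔d, a↔z, r↔i): positions sum to 25. This is the alphabet-reversal cipher (Atbash): a becomes z, b becomes y, etc.
On western: w↔d, e↔v, s↔h, t↔g, e↔v, r↔i, n↔m.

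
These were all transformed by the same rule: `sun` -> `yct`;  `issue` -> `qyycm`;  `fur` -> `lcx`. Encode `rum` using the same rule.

The shift depends on letter class: consonant s→y is +6, but vowel u→c is +8. Vowels shift forward by 8 and consonants shift forward by 6.
For rum: r(cons)+6=x, u(vowel)+8=c, m(cons)+6=s.

xcs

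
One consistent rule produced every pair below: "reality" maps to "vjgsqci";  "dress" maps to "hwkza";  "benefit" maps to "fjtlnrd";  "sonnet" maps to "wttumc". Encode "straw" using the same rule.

In reality: r→v is +4, e→j is +5, a→g is +6, l→s is +7 — the shift increases by 1 each position. Letter i (0-indexed) is shifted by i+4, so successive shifts are 4, 5, 6, ….
For straw: s+4=w, t+5=y, r+6=x, a+7=h, w+8=e.

wyxhe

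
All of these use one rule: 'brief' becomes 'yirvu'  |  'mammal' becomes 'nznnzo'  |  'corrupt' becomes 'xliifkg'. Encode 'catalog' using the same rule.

xzgzolt

Each pair mirrors across the alphabet (b↔y, r↔i, i↔r): positions sum to 25. This is the alphabet-reversal cipher (Atbash): a becomes z, b becomes y, etc.
For catalog: c↔x, a↔z, t↔g, a↔z, l↔o, o↔l, g↔t.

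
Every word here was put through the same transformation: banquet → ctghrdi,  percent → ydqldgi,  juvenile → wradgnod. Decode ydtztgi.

peasant

b(1)→c(2) and a(0)→t(19) fit y≡9x+19 (mod 26); the inverse of 9 mod 26 is 3. This is an affine cipher: with a=0,…,z=25, each position x becomes (9x+19) mod 26.
Undoing it on ydtztgi: y(24)→3·(24−19)≡15=p; d(3)→3·(3−19)≡4=e; t(19)→3·(19−19)≡0=a; z(25)→3·(25−19)≡18=s; t(19)→3·(19−19)≡0=a; g(6)→3·(6−19)≡13=n; i(8)→3·(8−19)≡19=t (all mod 26).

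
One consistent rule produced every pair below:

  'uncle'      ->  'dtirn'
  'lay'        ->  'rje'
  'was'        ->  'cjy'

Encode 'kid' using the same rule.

The shift depends on letter class: consonant n→t is +6, but vowel u→d is +9. The rule splits by letter class: vowels +9, consonants +6.
Applying it to kid: k(cons)+6=q, i(vowel)+9=r, d(cons)+6=j.

qrj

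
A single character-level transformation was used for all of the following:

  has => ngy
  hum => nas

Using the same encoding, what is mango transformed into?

Compare letters: h→n is +6, a→g is +6, s→y is +6 — a constant shift. It's a constant shift of +6 (ROT6).
On mango: m+6=s, a+6=g, n+6=t, g+6=m, o+6=u.

sgtmu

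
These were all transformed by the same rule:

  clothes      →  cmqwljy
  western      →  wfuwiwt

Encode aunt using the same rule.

In clothes: c→c is +0, l→m is +1, o→q is +2, t→w is +3 — the shift increases by 1 each position. Letter i (0-indexed) is shifted by i+0, so successive shifts are 0, 1, 2, ….
Applying it to aunt: a+0=a, u+1=v, n+2=p, t+3=w.

avpw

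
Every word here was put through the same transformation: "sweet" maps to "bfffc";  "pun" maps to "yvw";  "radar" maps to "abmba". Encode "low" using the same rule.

The shift depends on letter class: consonant s→b is +9, but vowel e→f is +1. Two shifts are in play — +1 for a/e/i/o/u, +9 for every other letter.
For low: l(cons)+9=u, o(vowel)+1=p, w(cons)+9=f.

upf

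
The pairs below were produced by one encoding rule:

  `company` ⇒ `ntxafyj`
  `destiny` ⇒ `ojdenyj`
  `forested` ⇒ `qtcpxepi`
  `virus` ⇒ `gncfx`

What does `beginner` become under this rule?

mjrtsypw

It's a Vigenère-style cipher with numeric key [11,5,11]: position i shifts by key[i mod 3].
On beginner: b+11=m, e+5=j, g+11=r, i+11=t, n+5=s, n+11=y, e+11=p, r+5=w.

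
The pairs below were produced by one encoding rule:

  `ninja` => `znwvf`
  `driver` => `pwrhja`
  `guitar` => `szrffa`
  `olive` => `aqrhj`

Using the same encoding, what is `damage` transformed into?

Shifts by position in ninja: pos 0: n→z (+12), pos 1: i→n (+5), pos 2: n→w (+9), pos 3: j→v (+12), pos 4: a→f (+5) — repeating every 3. It's a Vigenère-style cipher with numeric key [12,5,9]: position i shifts by key[i mod 3].
On damage: d+12=p, a+5=f, m+9=v, a+12=m, g+5=l, e+9=n.

pfvmln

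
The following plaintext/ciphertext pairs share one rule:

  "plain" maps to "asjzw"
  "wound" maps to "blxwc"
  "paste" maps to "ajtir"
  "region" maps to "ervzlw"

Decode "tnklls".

school

p(15)→a(0) and l(11)→s(18) fit y≡15x+9 (mod 26); the inverse of 15 mod 26 is 7. Each letter's alphabet position (a=0..z=25) is mapped through 15·x+9 mod 26 — an affine cipher.
Reversing it on tnklls: t(19)→7·(19−9)≡18=s; n(13)→7·(13−9)≡2=c; k(10)→7·(10−9)≡7=h; l(11)→7·(11−9)≡14=o; l(11)→7·(11−9)≡14=o; s(18)→7·(18−9)≡11=l (all mod 26).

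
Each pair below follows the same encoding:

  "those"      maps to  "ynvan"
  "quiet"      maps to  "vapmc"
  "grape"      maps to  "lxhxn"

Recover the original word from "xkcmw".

In those: t→y is +5, h→n is +6, o→v is +7, s→a is +8 — the shift increases by 1 each position. The shift increases by 1 at each position, starting from +5: 5, 6, 7, ….
Reversing it on xkcmw: x−5=s, k−6=e, c−7=v, m−8=e, w−9=n.

seven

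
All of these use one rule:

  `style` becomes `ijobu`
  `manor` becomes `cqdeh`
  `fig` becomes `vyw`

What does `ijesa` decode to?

It's a constant shift of +16 (ROT16).
Decoding ijesa: i−16=s, j−16=t, e−16=o, s−16=c, a−16=k.

stock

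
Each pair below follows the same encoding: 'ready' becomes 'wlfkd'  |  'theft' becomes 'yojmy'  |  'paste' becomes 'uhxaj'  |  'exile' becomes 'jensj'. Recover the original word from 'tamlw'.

other

Shifts by position in ready: pos 0: r→w (+5), pos 1: e→l (+7), pos 2: a→f (+5), pos 3: d→k (+7) — repeating every 2. The shifts repeat in a cycle of length 2: positions 0,1,… shift by +5, +7, then the pattern repeats.
Undoing it on tamlw: t−5=o, a−7=t, m−5=h, l−7=e, w−5=r.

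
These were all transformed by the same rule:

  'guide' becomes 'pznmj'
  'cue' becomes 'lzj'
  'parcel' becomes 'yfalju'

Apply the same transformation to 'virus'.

The shift depends on letter class: consonant g→p is +9, but vowel u→z is +5. The rule splits by letter class: vowels +5, consonants +9.
For virus: v(cons)+9=e, i(vowel)+5=n, r(cons)+9=a, u(vowel)+5=z, s(cons)+9=b.

enazb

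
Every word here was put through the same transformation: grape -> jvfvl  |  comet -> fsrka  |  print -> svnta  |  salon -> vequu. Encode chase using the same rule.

Each letter shifts forward by (position + 3), i.e. 3, 4, 5, … — the shift grows by one for each successive letter.
On chase: c+3=f, h+4=l, a+5=f, s+6=y, e+7=l.

flfyl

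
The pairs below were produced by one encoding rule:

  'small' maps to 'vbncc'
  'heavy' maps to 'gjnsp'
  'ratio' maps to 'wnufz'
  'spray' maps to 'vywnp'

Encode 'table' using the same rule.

This is an affine cipher: with a=0,…,z=25, each position x becomes (25x+13) mod 26.
For table: t(19)→25·19+13≡20=u; a(0)→25·0+13≡13=n; b(1)→25·1+13≡12=m; l(11)→25·11+13≡2=c; e(4)→25·4+13≡9=j (all mod 26).

unmcj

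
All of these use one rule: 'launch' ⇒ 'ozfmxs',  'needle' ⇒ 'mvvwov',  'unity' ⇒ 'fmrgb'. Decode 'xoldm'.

clown

Each pair mirrors across the alphabet (l↔o, a↔z, u↔f): positions sum to 25. This is the alphabet-reversal cipher (Atbash): a becomes z, b becomes y, etc.
Undoing it on xoldm: x↔c, o↔l, l↔o, d↔w, m↔n.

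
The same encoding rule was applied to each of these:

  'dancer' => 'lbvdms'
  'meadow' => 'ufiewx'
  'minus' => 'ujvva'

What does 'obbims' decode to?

It's a Vigenère-style cipher with numeric key [8,1]: position i shifts by key[i mod 2].
Reversing it on obbims: o−8=g, b−1=a, b−8=t, i−1=h, m−8=e, s−1=r.

gather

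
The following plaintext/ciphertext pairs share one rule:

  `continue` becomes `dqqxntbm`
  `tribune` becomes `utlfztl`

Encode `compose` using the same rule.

In continue: c→d is +1, o→q is +2, n→q is +3, t→x is +4 — the shift increases by 1 each position. The shift increases by 1 at each position, starting from +1: 1, 2, 3, ….
On compose: c+1=d, o+2=q, m+3=p, p+4=t, o+5=t, s+6=y, e+7=l.

dqpttyl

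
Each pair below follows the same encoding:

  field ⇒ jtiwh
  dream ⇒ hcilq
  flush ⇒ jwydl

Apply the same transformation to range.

It's a Vigenère-style cipher with numeric key [4,11]: position i shifts by key[i mod 2].
For range: r+4=v, a+11=l, n+4=r, g+11=r, e+4=i.

vlrri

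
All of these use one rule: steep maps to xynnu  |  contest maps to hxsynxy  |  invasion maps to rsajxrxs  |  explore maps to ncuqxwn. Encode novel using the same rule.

sxanq

The shift depends on letter class: consonant s→x is +5, but vowel e→n is +9. The rule splits by letter class: vowels +9, consonants +5.
On novel: n(cons)+5=s, o(vowel)+9=x, v(cons)+5=a, e(vowel)+9=n, l(cons)+5=q.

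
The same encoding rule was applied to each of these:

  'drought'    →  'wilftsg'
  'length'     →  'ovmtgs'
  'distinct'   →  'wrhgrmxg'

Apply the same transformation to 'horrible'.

sliiryov

Each pair mirrors across the alphabet (d↔w, r↔i, o↔l): positions sum to 25. Letters are reflected about the middle of the alphabet (position → 25−position): Atbash.
On horrible: h↔s, o↔l, r↔i, r↔i, i↔r, b↔y, l↔o, e↔v.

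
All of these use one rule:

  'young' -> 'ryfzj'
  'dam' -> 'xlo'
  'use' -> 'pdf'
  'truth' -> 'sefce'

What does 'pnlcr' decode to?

grace

Two steps: reverse the string, then apply a Caesar shift of +11.
Reversing it on pnlcr: shift back: p−11=e, n−11=c, l−11=a, c−11=r, r−11=g → ecarg; then reverse → grace.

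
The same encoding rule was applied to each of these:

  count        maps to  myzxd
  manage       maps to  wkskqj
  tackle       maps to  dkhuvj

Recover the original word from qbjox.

Shifts by position in count: pos 0: c→m (+10), pos 1: o→y (+10), pos 2: u→z (+5), pos 3: n→x (+10), pos 4: t→d (+10) — repeating every 3. A repeating key of period 3 is used — shifts +10, +10, +5 over and over.
Reversing it on qbjox: q−10=g, b−10=r, j−5=e, o−10=e, x−10=n.

green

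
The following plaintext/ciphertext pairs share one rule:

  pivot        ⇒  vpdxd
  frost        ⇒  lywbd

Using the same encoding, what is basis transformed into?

hharc

In pivot: p→v is +6, i→p is +7, v→d is +8, o→x is +9 — the shift increases by 1 each position. Each letter shifts forward by (position + 6), i.e. 6, 7, 8, … — the shift grows by one for each successive letter.
On basis: b+6=h, a+7=h, s+8=a, i+9=r, s+10=c.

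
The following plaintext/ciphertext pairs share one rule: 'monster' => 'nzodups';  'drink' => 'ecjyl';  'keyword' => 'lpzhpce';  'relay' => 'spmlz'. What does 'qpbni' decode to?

peach

Shifts by position in monster: pos 0: m→n (+1), pos 1: o→z (+11), pos 2: n→o (+1), pos 3: s→d (+11) — repeating every 2. The shifts repeat in a cycle of length 2: positions 0,1,… shift by +1, +11, then the pattern repeats.
Undoing it on qpbni: q−1=p, p−11=e, b−1=a, n−11=c, i−1=h.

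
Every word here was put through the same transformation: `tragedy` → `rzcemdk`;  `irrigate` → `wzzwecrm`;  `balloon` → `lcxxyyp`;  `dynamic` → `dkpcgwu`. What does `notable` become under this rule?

pyrclxm

t(19)→r(17) and r(17)→z(25) fit y≡9x+2 (mod 26); the inverse of 9 mod 26 is 3. Each letter's alphabet position (a=0..z=25) is mapped through 9·x+2 mod 26 — an affine cipher.
Applying it to notable: n(13)→9·13+2≡15=p; o(14)→9·14+2≡24=y; t(19)→9·19+2≡17=r; a(0)→9·0+2≡2=c; b(1)→9·1+2≡11=l; l(11)→9·11+2≡23=x; e(4)→9·4+2≡12=m (all mod 26).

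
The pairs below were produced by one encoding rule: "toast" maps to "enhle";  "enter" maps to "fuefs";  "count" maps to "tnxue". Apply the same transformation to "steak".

t(19)→e(4) and o(14)→n(13) fit y≡19x+7 (mod 26); the inverse of 19 mod 26 is 11. This is an affine cipher: with a=0,…,z=25, each position x becomes (19x+7) mod 26.
For steak: s(18)→19·18+7≡11=l; t(19)→19·19+7≡4=e; e(4)→19·4+7≡5=f; a(0)→19·0+7≡7=h; k(10)→19·10+7≡15=p (all mod 26).

lefhp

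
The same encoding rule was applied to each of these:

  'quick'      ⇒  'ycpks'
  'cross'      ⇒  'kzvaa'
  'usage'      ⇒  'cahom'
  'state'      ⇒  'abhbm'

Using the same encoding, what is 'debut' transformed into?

lmicb

The shifts repeat in a cycle of length 3: positions 0,1,… shift by +8, +8, +7, then the pattern repeats.
On debut: d+8=l, e+8=m, b+7=i, u+8=c, t+8=b.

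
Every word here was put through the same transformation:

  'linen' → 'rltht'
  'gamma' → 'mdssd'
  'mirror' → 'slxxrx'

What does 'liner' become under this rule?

rlthx

The shift depends on letter class: consonant l→r is +6, but vowel i→l is +3. Vowels shift forward by 3 and consonants shift forward by 6.
On liner: l(cons)+6=r, i(vowel)+3=l, n(cons)+6=t, e(vowel)+3=h, r(cons)+6=x.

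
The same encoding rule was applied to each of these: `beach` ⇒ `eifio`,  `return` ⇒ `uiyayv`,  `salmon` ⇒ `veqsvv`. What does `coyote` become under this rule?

Each letter shifts forward by (position + 3), i.e. 3, 4, 5, … — the shift grows by one for each successive letter.
For coyote: c+3=f, o+4=s, y+5=d, o+6=u, t+7=a, e+8=m.

fsduam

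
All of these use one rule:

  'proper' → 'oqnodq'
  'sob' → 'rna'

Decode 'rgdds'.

sheet

Compare letters: p→o is +25, r→q is +25, o→n is +25 — a constant shift. It's a constant shift of +25 (ROT25).
Reversing it on rgdds: r−25=s, g−25=h, d−25=e, d−25=e, s−25=t.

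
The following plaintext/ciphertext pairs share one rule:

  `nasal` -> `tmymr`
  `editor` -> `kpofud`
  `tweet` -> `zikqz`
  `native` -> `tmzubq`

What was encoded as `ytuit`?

shown

A repeating key of period 2 is used — shifts +6, +12 over and over.
Decoding ytuit: y−6=s, t−12=h, u−6=o, i−12=w, t−6=n.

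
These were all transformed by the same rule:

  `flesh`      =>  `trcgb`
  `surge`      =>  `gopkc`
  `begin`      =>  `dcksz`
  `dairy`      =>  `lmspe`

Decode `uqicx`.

f(5)→t(19) and l(11)→r(17) fit y≡17x+12 (mod 26); the inverse of 17 mod 26 is 23. Treating letters as 0–25, the rule is x ↦ 17x + 12 (mod 26).
Decoding uqicx: u(20)→23·(20−12)≡2=c; q(16)→23·(16−12)≡14=o; i(8)→23·(8−12)≡12=m; c(2)→23·(2−12)≡4=e; x(23)→23·(23−12)≡19=t (all mod 26).

comet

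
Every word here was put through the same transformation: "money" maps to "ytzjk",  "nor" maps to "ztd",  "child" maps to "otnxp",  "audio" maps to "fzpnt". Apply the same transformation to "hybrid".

tkndnp

The rule splits by letter class: vowels +5, consonants +12.
For hybrid: h(cons)+12=t, y(cons)+12=k, b(cons)+12=n, r(cons)+12=d, i(vowel)+5=n, d(cons)+12=p.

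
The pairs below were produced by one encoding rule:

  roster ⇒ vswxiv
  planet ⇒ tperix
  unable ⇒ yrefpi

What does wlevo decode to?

shark

It's a constant shift of +4 (ROT4).
Decoding wlevo: w−4=s, l−4=h, e−4=a, v−4=r, o−4=k.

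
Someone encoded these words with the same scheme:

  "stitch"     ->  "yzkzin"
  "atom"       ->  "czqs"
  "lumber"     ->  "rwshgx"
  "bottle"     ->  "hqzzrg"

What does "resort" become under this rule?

xgyqxz

The rule splits by letter class: vowels +2, consonants +6.
For resort: r(cons)+6=x, e(vowel)+2=g, s(cons)+6=y, o(vowel)+2=q, r(cons)+6=x, t(cons)+6=z.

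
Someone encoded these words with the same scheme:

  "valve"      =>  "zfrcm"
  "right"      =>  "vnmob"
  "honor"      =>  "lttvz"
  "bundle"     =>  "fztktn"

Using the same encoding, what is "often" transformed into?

In valve: v→z is +4, a→f is +5, l→r is +6, v→c is +7 — the shift increases by 1 each position. Each letter shifts forward by (position + 4), i.e. 4, 5, 6, … — the shift grows by one for each successive letter.
For often: o+4=s, f+5=k, t+6=z, e+7=l, n+8=v.

skzlv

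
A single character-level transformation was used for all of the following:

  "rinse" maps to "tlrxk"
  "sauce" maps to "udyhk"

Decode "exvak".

curve

The shift increases by 1 at each position, starting from +2: 2, 3, 4, ….
Undoing it on exvak: e−2=c, x−3=u, v−4=r, a−5=v, k−6=e.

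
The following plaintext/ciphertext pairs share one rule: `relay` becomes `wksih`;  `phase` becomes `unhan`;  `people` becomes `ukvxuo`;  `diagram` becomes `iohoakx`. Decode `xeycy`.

In relay: r→w is +5, e→k is +6, l→s is +7, a→i is +8 — the shift increases by 1 each position. Letter i (0-indexed) is shifted by i+5, so successive shifts are 5, 6, 7, ….
Decoding xeycy: x−5=s, e−6=y, y−7=r, c−8=u, y−9=p.

syrup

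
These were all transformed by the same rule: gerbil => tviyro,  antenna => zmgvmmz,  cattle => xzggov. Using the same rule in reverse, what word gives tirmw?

grind

Each pair mirrors across the alphabet (g↔t, e↔v, r↔i): positions sum to 25. Letters are reflected about the middle of the alphabet (position → 25−position): Atbash.
Reversing it on tirmw: t↔g, i↔r, r↔i, m↔n, w↔d.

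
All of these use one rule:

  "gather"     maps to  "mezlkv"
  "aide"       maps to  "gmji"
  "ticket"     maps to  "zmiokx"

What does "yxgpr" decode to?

stall

Shifts by position in gather: pos 0: g→m (+6), pos 1: a→e (+4), pos 2: t→z (+6), pos 3: h→l (+4) — repeating every 2. A repeating key of period 2 is used — shifts +6, +4 over and over.
Reversing it on yxgpr: y−6=s, x−4=t, g−6=a, p−4=l, r−6=l.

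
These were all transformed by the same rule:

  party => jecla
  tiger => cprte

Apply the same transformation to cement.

eypxpn

The output letters match the input read backwards, each shifted +11: party reversed is ytrap. Two steps: reverse the string, then apply a Caesar shift of +11.
For cement: reverse → tnemec; then shift: t+11=e, n+11=y, e+11=p, m+11=x, e+11=p, c+11=n.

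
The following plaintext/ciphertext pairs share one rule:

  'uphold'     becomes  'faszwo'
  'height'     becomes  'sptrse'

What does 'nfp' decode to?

cue

Compare letters: u→f is +11, p→a is +11, h→s is +11 — a constant shift. Every letter moves 11 places later in the alphabet, wrapping around z→a.
Undoing it on nfp: n−11=c, f−11=u, p−11=e.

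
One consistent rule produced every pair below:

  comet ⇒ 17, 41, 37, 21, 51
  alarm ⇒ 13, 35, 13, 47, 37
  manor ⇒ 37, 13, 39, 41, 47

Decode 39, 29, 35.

nil

c(#3)→17 and o(#15)→41: differences scale by 2, so n = 2·pos + 11. With a=1..z=26, the number is 2·pos + 11.
Reversing it on 39, 29, 35: 39→(39−11)÷2=14=n, 29→(29−11)÷2=9=i, 35→(35−11)÷2=12=l.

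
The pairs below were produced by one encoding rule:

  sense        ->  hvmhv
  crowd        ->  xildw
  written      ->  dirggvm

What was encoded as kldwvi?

powder

This is the alphabet-reversal cipher (Atbash): a becomes z, b becomes y, etc.
Decoding kldwvi: k↔p, l↔o, d↔w, w↔d, v↔e, i↔r.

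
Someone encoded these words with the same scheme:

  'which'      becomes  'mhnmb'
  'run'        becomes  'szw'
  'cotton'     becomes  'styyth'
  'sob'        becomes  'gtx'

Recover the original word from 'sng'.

bin

The output letters match the input read backwards, each shifted +5: which reversed is hcihw. Two steps: reverse the string, then apply a Caesar shift of +5.
Undoing it on sng: shift back: s−5=n, n−5=i, g−5=b → nib; then reverse → bin.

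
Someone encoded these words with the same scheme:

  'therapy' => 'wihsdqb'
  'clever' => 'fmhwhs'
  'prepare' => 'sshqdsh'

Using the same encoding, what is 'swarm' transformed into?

Shifts by position in therapy: pos 0: t→w (+3), pos 1: h→i (+1), pos 2: e→h (+3), pos 3: r→s (+1) — repeating every 2. It's a Vigenère-style cipher with numeric key [3,1]: position i shifts by key[i mod 2].
Applying it to swarm: s+3=v, w+1=x, a+3=d, r+1=s, m+3=p.

vxdsp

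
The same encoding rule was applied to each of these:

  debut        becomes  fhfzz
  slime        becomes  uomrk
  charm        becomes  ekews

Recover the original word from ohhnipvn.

In debut: d→f is +2, e→h is +3, b→f is +4, u→z is +5 — the shift increases by 1 each position. The shift increases by 1 at each position, starting from +2: 2, 3, 4, ….
Undoing it on ohhnipvn: o−2=m, h−3=e, h−4=d, n−5=i, i−6=c, p−7=i, v−8=n, n−9=e.

medicine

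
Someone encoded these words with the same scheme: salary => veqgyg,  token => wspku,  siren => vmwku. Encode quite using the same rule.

tynzl

In salary: s→v is +3, a→e is +4, l→q is +5, a→g is +6 — the shift increases by 1 each position. Letter i (0-indexed) is shifted by i+3, so successive shifts are 3, 4, 5, ….
On quite: q+3=t, u+4=y, i+5=n, t+6=z, e+7=l.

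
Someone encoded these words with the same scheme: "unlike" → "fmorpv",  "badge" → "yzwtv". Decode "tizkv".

Each pair mirrors across the alphabet (u↔f, n↔m, l↔o): positions sum to 25. Letters are reflected about the middle of the alphabet (position → 25−position): Atbash.
Reversing it on tizkv: t↔g, i↔r, z↔a, k↔p, v↔e.

grape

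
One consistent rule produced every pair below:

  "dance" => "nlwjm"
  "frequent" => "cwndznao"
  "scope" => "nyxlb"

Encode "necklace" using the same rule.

nljutlnw

The word is reversed, then every letter is shifted forward by 9.
Applying it to necklace: reverse → ecalkcen; then shift: e+9=n, c+9=l, a+9=j, l+9=u, k+9=t, c+9=l, e+9=n, n+9=w.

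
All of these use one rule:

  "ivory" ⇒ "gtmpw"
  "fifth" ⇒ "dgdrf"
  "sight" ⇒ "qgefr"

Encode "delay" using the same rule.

Compare letters: i→g is +24, v→t is +24, o→m is +24 — a constant shift. Each letter is shifted forward by 24 in the alphabet (a Caesar shift of +24).
For delay: d+24=b, e+24=c, l+24=j, a+24=y, y+24=w.

bcjyw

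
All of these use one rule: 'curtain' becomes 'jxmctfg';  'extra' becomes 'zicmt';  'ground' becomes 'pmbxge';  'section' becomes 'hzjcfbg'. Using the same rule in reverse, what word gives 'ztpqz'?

This is an affine cipher: with a=0,…,z=25, each position x becomes (21x+19) mod 26.
Reversing it on ztpqz: z(25)→5·(25−19)≡4=e; t(19)→5·(19−19)≡0=a; p(15)→5·(15−19)≡6=g; q(16)→5·(16−19)≡11=l; z(25)→5·(25−19)≡4=e (all mod 26).

eagle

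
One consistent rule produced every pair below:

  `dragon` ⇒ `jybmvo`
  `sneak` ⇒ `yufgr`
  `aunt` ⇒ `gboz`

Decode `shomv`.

A repeating key of period 3 is used — shifts +6, +7, +1 over and over.
Decoding shomv: s−6=m, h−7=a, o−1=n, m−6=g, v−7=o.

mango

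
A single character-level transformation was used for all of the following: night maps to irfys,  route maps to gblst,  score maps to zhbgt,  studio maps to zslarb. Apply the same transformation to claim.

hwvrp

n(13)→i(8) and i(8)→r(17) fit y≡19x+21 (mod 26); the inverse of 19 mod 26 is 11. Each letter's alphabet position (a=0..z=25) is mapped through 19·x+21 mod 26 — an affine cipher.
Applying it to claim: c(2)→19·2+21≡7=h; l(11)→19·11+21≡22=w; a(0)→19·0+21≡21=v; i(8)→19·8+21≡17=r; m(12)→19·12+21≡15=p (all mod 26).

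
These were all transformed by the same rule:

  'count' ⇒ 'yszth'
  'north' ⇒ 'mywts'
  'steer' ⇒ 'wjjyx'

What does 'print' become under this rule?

ysnwu

The word is reversed, then every letter is shifted forward by 5.
On print: reverse → tnirp; then shift: t+5=y, n+5=s, i+5=n, r+5=w, p+5=u.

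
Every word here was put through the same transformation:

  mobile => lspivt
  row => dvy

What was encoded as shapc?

vital

Read the word backwards and shift each letter +7.
Reversing it on shapc: shift back: s−7=l, h−7=a, a−7=t, p−7=i, c−7=v → lativ; then reverse → vital.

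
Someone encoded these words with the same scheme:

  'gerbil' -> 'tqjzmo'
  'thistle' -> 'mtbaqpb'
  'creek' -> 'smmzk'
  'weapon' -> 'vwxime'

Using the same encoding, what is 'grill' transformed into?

ttqzo

The output letters match the input read backwards, each shifted +8: gerbil reversed is libreg. The word is reversed, then every letter is shifted forward by 8.
On grill: reverse → llirg; then shift: l+8=t, l+8=t, i+8=q, r+8=z, g+8=o.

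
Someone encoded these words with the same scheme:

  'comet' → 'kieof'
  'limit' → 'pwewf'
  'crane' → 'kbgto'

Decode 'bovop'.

rebel

c(2)→k(10) and o(14)→i(8) fit y≡15x+6 (mod 26); the inverse of 15 mod 26 is 7. This is an affine cipher: with a=0,…,z=25, each position x becomes (15x+6) mod 26.
Undoing it on bovop: b(1)→7·(1−6)≡17=r; o(14)→7·(14−6)≡4=e; v(21)→7·(21−6)≡1=b; o(14)→7·(14−6)≡4=e; p(15)→7·(15−6)≡11=l (all mod 26).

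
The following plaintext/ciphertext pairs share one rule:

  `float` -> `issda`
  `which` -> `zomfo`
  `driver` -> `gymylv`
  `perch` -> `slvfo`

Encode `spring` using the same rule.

vwvluk

Shifts by position in float: pos 0: f→i (+3), pos 1: l→s (+7), pos 2: o→s (+4), pos 3: a→d (+3), pos 4: t→a (+7) — repeating every 3. The shifts repeat in a cycle of length 3: positions 0,1,… shift by +3, +7, +4, then the pattern repeats.
For spring: s+3=v, p+7=w, r+4=v, i+3=l, n+7=u, g+4=k.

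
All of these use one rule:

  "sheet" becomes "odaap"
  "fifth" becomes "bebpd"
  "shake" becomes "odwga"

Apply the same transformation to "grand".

Compare letters: s→o is +22, h→d is +22, e→a is +22 — a constant shift. Each letter is shifted forward by 22 in the alphabet (a Caesar shift of +22).
Applying it to grand: g+22=c, r+22=n, a+22=w, n+22=j, d+22=z.

cnwjz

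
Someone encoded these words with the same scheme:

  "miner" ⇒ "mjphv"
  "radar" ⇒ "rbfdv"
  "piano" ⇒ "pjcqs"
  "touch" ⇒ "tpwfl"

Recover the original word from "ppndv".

In miner: m→m is +0, i→j is +1, n→p is +2, e→h is +3 — the shift increases by 1 each position. The shift increases by 1 at each position, starting from +0: 0, 1, 2, ….
Undoing it on ppndv: p−0=p, p−1=o, n−2=l, d−3=a, v−4=r.

polar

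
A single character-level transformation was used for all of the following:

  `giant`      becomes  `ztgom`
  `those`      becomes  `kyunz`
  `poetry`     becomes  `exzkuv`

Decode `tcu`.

The output letters match the input read backwards, each shifted +6: giant reversed is tnaig. The word is reversed, then every letter is shifted forward by 6.
Reversing it on tcu: shift back: t−6=n, c−6=w, u−6=o → nwo; then reverse → own.

own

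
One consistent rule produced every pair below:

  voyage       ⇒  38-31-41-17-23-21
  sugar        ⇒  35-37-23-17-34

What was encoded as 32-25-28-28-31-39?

v is letter #22 and maps to 38: an offset of 16. Letters become their 1-based position plus 16 (so a→17, b→18, …).
Reversing it on 32-25-28-28-31-39: 32→(32−16)÷1=16=p, 25→(25−16)÷1=9=i, 28→(28−16)÷1=12=l, 28→(28−16)÷1=12=l, 31→(31−16)÷1=15=o, 39→(39−16)÷1=23=w.

pillow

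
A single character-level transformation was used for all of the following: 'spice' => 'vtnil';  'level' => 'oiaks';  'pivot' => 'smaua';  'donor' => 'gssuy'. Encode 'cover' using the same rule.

In spice: s→v is +3, p→t is +4, i→n is +5, c→i is +6 — the shift increases by 1 each position. The shift increases by 1 at each position, starting from +3: 3, 4, 5, ….
On cover: c+3=f, o+4=s, v+5=a, e+6=k, r+7=y.

fsaky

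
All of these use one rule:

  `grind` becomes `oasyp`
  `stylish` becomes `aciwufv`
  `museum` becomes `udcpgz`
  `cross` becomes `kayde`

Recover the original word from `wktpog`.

object

In grind: g→o is +8, r→a is +9, i→s is +10, n→y is +11 — the shift increases by 1 each position. Letter i (0-indexed) is shifted by i+8, so successive shifts are 8, 9, 10, ….
Reversing it on wktpog: w−8=o, k−9=b, t−10=j, p−11=e, o−12=c, g−13=t.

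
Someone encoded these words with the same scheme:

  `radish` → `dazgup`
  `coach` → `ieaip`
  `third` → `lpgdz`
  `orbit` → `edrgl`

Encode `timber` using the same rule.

lgwrqd

r(17)→d(3) and a(0)→a(0) fit y≡17x+0 (mod 26); the inverse of 17 mod 26 is 23. This is an affine cipher: with a=0,…,z=25, each position x becomes (17x+0) mod 26.
For timber: t(19)→17·19+0≡11=l; i(8)→17·8+0≡6=g; m(12)→17·12+0≡22=w; b(1)→17·1+0≡17=r; e(4)→17·4+0≡16=q; r(17)→17·17+0≡3=d (all mod 26).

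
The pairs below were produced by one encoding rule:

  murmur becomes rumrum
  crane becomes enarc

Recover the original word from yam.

The output letters match the input read backwards: murmur reversed is rumrum. It's just the letters in reverse order.
Undoing it on yam: then reverse → may.

may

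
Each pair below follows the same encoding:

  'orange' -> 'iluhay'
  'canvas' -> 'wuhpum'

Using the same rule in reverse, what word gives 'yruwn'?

Compare letters: o→i is +20, r→l is +20, a→u is +20 — a constant shift. Every letter moves 20 places later in the alphabet, wrapping around z→a.
Undoing it on yruwn: y−20=e, r−20=x, u−20=a, w−20=c, n−20=t.

exact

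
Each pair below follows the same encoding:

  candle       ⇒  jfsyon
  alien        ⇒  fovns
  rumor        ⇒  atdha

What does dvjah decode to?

c(2)→j(9) and a(0)→f(5) fit y≡15x+5 (mod 26); the inverse of 15 mod 26 is 7. Each letter's alphabet position (a=0..z=25) is mapped through 15·x+5 mod 26 — an affine cipher.
Undoing it on dvjah: d(3)→7·(3−5)≡12=m; v(21)→7·(21−5)≡8=i; j(9)→7·(9−5)≡2=c; a(0)→7·(0−5)≡17=r; h(7)→7·(7−5)≡14=o (all mod 26).

micro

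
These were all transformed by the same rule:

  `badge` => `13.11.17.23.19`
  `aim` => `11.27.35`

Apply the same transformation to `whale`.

55.25.11.33.19

b(#2)→13 and a(#1)→11: differences scale by 2, so n = 2·pos + 9. Each letter becomes 2×(its alphabet position, a=1..z=26) + 9.
Applying it to whale: w=23→55, h=8→25, a=1→11, l=12→33, e=5→19.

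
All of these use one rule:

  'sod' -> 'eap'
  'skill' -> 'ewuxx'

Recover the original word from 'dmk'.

ray

Compare letters: s→e is +12, o→a is +12, d→p is +12 — a constant shift. Every letter moves 12 places later in the alphabet, wrapping around z→a.
Undoing it on dmk: d−12=r, m−12=a, k−12=y.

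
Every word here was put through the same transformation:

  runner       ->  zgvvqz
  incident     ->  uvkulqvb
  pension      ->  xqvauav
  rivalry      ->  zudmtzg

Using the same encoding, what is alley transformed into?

Two shifts are in play — +12 for a/e/i/o/u, +8 for every other letter.
For alley: a(vowel)+12=m, l(cons)+8=t, l(cons)+8=t, e(vowel)+12=q, y(cons)+8=g.

mttqg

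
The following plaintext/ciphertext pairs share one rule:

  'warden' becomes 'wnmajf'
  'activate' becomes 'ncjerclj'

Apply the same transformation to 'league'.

Read the word backwards and shift each letter +9.
Applying it to league: reverse → eugael; then shift: e+9=n, u+9=d, g+9=p, a+9=j, e+9=n, l+9=u.

ndpjnu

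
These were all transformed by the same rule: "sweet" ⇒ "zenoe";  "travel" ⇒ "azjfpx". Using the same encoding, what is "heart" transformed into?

omjbe

In sweet: s→z is +7, w→e is +8, e→n is +9, e→o is +10 — the shift increases by 1 each position. Each letter shifts forward by (position + 7), i.e. 7, 8, 9, … — the shift grows by one for each successive letter.
Applying it to heart: h+7=o, e+8=m, a+9=j, r+10=b, t+11=e.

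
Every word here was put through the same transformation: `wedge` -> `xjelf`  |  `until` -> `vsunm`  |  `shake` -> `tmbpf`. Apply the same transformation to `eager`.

ffhjs

The shifts repeat in a cycle of length 2: positions 0,1,… shift by +1, +5, then the pattern repeats.
For eager: e+1=f, a+5=f, g+1=h, e+5=j, r+1=s.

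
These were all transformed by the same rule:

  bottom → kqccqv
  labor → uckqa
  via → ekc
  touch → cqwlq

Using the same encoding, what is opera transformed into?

The shift depends on letter class: consonant b→k is +9, but vowel o→q is +2. Two shifts are in play — +2 for a/e/i/o/u, +9 for every other letter.
On opera: o(vowel)+2=q, p(cons)+9=y, e(vowel)+2=g, r(cons)+9=a, a(vowel)+2=c.

qygac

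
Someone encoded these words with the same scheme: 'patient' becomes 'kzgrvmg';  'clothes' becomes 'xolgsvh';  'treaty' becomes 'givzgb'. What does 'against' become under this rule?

Each pair mirrors across the alphabet (p↔k, a↔z, t↔g): positions sum to 25. Each letter is replaced by its mirror in the alphabet: a↔z, b↔y, c↔x, and so on (the Atbash cipher).
For against: a↔z, g↔t, a↔z, i↔r, n↔m, s↔h, t↔g.

ztzrmhg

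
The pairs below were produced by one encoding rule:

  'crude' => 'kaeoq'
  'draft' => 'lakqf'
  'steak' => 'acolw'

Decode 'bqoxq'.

theme

In crude: c→k is +8, r→a is +9, u→e is +10, d→o is +11 — the shift increases by 1 each position. The shift increases by 1 at each position, starting from +8: 8, 9, 10, ….
Reversing it on bqoxq: b−8=t, q−9=h, o−10=e, x−11=m, q−12=e.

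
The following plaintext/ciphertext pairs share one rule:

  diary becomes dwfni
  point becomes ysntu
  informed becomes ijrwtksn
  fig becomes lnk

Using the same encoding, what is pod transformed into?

itu

The output letters match the input read backwards, each shifted +5: diary reversed is yraid. Two steps: reverse the string, then apply a Caesar shift of +5.
Applying it to pod: reverse → dop; then shift: d+5=i, o+5=t, p+5=u.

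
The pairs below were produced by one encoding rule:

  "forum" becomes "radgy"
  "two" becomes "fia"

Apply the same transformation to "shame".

Compare letters: f→r is +12, o→a is +12, r→d is +12 — a constant shift. Every letter moves 12 places later in the alphabet, wrapping around z→a.
For shame: s+12=e, h+12=t, a+12=m, m+12=y, e+12=q.

etmyq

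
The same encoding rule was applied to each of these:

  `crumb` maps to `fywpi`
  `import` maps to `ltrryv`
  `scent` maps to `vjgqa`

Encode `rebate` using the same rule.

Shifts by position in crumb: pos 0: c→f (+3), pos 1: r→y (+7), pos 2: u→w (+2), pos 3: m→p (+3), pos 4: b→i (+7) — repeating every 3. The shifts repeat in a cycle of length 3: positions 0,1,… shift by +3, +7, +2, then the pattern repeats.
Applying it to rebate: r+3=u, e+7=l, b+2=d, a+3=d, t+7=a, e+2=g.

ulddag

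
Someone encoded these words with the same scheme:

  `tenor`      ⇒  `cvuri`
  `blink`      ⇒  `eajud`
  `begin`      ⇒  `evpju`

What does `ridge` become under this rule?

Treating letters as 0–25, the rule is x ↦ 23x + 7 (mod 26).
On ridge: r(17)→23·17+7≡8=i; i(8)→23·8+7≡9=j; d(3)→23·3+7≡24=y; g(6)→23·6+7≡15=p; e(4)→23·4+7≡21=v (all mod 26).

ijypv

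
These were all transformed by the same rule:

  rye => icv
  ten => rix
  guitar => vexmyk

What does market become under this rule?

The output letters match the input read backwards, each shifted +4: rye reversed is eyr. The word is reversed, then every letter is shifted forward by 4.
Applying it to market: reverse → tekram; then shift: t+4=x, e+4=i, k+4=o, r+4=v, a+4=e, m+4=q.

xioveq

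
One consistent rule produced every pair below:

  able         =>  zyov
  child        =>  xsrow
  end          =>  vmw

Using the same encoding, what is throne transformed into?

gsilmv

Each pair mirrors across the alphabet (a↔z, b↔y, l↔o): positions sum to 25. Letters are reflected about the middle of the alphabet (position → 25−position): Atbash.
Applying it to throne: t↔g, h↔s, r↔i, o↔l, n↔m, e↔v.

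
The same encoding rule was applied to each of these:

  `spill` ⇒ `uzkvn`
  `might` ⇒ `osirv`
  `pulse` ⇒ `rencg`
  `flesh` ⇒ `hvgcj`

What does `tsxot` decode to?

A repeating key of period 2 is used — shifts +2, +10 over and over.
Decoding tsxot: t−2=r, s−10=i, x−2=v, o−10=e, t−2=r.

river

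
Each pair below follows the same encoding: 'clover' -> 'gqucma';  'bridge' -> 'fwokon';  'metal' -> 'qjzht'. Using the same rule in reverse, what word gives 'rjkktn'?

needle

The shift increases by 1 at each position, starting from +4: 4, 5, 6, ….
Undoing it on rjkktn: r−4=n, j−5=e, k−6=e, k−7=d, t−8=l, n−9=e.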